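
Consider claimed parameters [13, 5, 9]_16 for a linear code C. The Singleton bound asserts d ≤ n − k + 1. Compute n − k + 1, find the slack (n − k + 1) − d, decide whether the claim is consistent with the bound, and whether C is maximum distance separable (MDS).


Singleton RHS = n − k + 1 = 9, slack = 0, bound satisfied, MDS.

Singleton bound: d ≤ n − k + 1.
Here n = 13, k = 5, so n − k + 1 = 9.
Given d = 9, check d ≤ 9: YES.
Slack = (n − k + 1) − d = 0.
The code is MDS (slack = 0).
Description: the claimed parameters are [13, 5, 9]_16; such a code would be MDS (meets Singleton bound).


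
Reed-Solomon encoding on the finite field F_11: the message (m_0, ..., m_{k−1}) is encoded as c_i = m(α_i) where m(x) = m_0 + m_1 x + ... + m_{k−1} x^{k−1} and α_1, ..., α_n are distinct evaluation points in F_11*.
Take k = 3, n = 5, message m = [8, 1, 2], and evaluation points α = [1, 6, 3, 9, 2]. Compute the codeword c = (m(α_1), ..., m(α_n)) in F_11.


c = [0, 9, 7, 3, 7]

Message polynomial: m(x) = 8 + 1·x + 2·x^2 (mod 11).
For each evaluation point α_i, compute m(α_i) mod 11:
  α_1 = 1: Horner steps 2 → 3 → 0, so m(1) = 0.
  α_2 = 6: Horner steps 2 → 2 → 9, so m(6) = 9.
  α_3 = 3: Horner steps 2 → 7 → 7, so m(3) = 7.
  α_4 = 9: Horner steps 2 → 8 → 3, so m(9) = 3.
  α_5 = 2: Horner steps 2 → 5 → 7, so m(2) = 7.
Codeword c = [0, 9, 7, 3, 7] ∈ F_11^5.


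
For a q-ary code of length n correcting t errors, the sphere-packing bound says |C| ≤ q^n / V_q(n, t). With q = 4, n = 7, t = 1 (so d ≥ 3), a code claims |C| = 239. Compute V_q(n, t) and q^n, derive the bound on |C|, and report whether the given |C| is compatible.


V_q(n, t) = 22, q^n = 16384, Hamming bound = 744, |C| = 239 ≤ bound (satisfied).

Step 1: Compute V_q(n, t) = Σ_{j=0}^1 C(n, j) (q−1)^j.
  j = 0: C(7,0)·(3)^0 = 1·1 = 1.
  j = 1: C(7,1)·(3)^1 = 7·3 = 21.
  V_q(n, t) = 1 + 21 = 22.
Step 2: q^n = 4^7 = 16384.
Step 3: Hamming bound ⌊q^n / V_q(n,t)⌋ = ⌊16384/22⌋ = 744.
Step 4: Compare |C| = 239 to 744: satisfied.
The claimed |C| lies below the Hamming bound.


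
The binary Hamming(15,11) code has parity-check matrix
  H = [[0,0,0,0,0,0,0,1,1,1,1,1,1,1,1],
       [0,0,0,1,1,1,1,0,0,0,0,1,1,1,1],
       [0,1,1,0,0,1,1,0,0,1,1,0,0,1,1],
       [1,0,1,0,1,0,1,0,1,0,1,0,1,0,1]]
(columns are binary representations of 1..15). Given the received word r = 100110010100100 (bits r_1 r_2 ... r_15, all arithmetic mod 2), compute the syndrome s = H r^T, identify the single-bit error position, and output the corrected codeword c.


s = (1, 1, 1, 1)^T, error position = 15, corrected codeword c = 100110010100101

Compute s = H r^T mod 2 one row at a time:
  s_1 = 1 + 0 + 1 + 0 + 0 + 1 + 0 + 0 = 3 ≡ 1 (mod 2).
  s_2 = 1 + 1 + 0 + 0 + 0 + 1 + 0 + 0 = 3 ≡ 1 (mod 2).
  s_3 = 0 + 0 + 0 + 0 + 1 + 0 + 0 + 0 = 1 ≡ 1 (mod 2).
  s_4 = 1 + 0 + 1 + 0 + 0 + 0 + 1 + 0 = 3 ≡ 1 (mod 2).
s = (1, 1, 1, 1)^T — this equals column 15 of H (binary 1111), so error is at position 15.
Correct: flip bit 15 of r = 100110010100100 to get c = 100110010100101.


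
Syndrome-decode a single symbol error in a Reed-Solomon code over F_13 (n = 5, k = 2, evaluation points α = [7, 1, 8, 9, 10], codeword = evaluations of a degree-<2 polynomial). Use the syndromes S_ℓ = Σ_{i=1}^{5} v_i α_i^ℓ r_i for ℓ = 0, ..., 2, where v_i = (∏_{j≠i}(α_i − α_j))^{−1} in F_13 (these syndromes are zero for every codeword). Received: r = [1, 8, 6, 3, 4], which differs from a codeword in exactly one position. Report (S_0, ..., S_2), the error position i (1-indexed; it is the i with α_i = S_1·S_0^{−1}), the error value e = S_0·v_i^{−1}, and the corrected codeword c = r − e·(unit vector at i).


S = (4, 6, 9), error at position 3, error magnitude e = 4, c = [1, 8, 2, 3, 4].

Step 1: column multipliers v_i = (∏_{j≠i}(α_i − α_j))^{−1} mod 13.
  i = 1 (α = 7): (7−1)(7−8)(7−9)(7−10) = 6·(−1)·(−2)·(−3) = −36 ≡ 3, so v_1 = 3^{−1} = 9 (mod 13).
  i = 2 (α = 1): (1−7)(1−8)(1−9)(1−10) = (−6)·(−7)·(−8)·(−9) = 3024 ≡ 8, so v_2 = 8^{−1} = 5 (mod 13).
  i = 3 (α = 8): (8−7)(8−1)(8−9)(8−10) = 1·7·(−1)·(−2) = 14 ≡ 1, so v_3 = 1^{−1} = 1 (mod 13).
  i = 4 (α = 9): (9−7)(9−1)(9−8)(9−10) = 2·8·1·(−1) = −16 ≡ 10, so v_4 = 10^{−1} = 4 (mod 13).
  i = 5 (α = 10): (10−7)(10−1)(10−8)(10−9) = 3·9·2·1 = 54 ≡ 2, so v_5 = 2^{−1} = 7 (mod 13).
  v = [9, 5, 1, 4, 7].
Step 2: syndromes of r = [1, 8, 6, 3, 4] (all sums mod 13).
  S_0 = Σ v_i r_i = 9·1 + 5·8 + 1·6 + 4·3 + 7·4 = 95 ≡ 4.
  S_1 = Σ v_i α_i r_i = 9·7·1 + 5·1·8 + 1·8·6 + 4·9·3 + 7·10·4 = 539 ≡ 6.
  α_i^2 mod 13 = [10, 1, 12, 3, 9].
  S_2 = Σ v_i α_i^2 r_i = 9·10·1 + 5·1·8 + 1·12·6 + 4·3·3 + 7·9·4 = 490 ≡ 9.
  S = (4, 6, 9) ≠ 0, so r is not a codeword (an error is present).
Step 3: locate the error. For a single error e at position i, S_ℓ = v_i·e·α_i^ℓ, so α_err = S_1/S_0.
  S_0^{−1} = 4^{−1} = 10 (mod 13), so α_err = 6·10 = 60 ≡ 8 = α_3. Error position i = 3.
  Consistency check: S_2/S_1 = 9·11 = 99 ≡ 8 = α_err ✓ (single-error assumption holds).
Step 4: error magnitude e = S_0/v_3 = S_0·∏_{j≠3}(α_3 − α_j) = 4·1 = 4 ≡ 4 (mod 13).
Step 5: correct position 3: c_3 = r_3 − e = 6 − 4 ≡ 2 (mod 13). Hence c = [1, 8, 2, 3, 4].
  Check: interpolating c through the α_i gives m(x) = 7 + 1·x (degree < 2) with m(α_i) = c_i for every i, so c is indeed a codeword.


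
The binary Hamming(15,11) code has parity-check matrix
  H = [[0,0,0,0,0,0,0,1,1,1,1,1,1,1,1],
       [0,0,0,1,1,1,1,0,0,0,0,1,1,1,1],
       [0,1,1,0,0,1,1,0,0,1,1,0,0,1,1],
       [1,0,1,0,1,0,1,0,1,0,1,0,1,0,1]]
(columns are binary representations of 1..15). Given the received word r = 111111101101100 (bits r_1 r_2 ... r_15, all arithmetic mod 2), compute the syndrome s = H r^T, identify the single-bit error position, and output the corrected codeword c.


s = (0, 0, 1, 0)^T, error position = 2, corrected codeword c = 101111101101100

Compute s = H r^T mod 2 one row at a time:
  s_1 = 0 + 1 + 1 + 0 + 1 + 1 + 0 + 0 = 4 ≡ 0 (mod 2).
  s_2 = 1 + 1 + 1 + 1 + 1 + 1 + 0 + 0 = 6 ≡ 0 (mod 2).
  s_3 = 1 + 1 + 1 + 1 + 1 + 0 + 0 + 0 = 5 ≡ 1 (mod 2).
  s_4 = 1 + 1 + 1 + 1 + 1 + 0 + 1 + 0 = 6 ≡ 0 (mod 2).
s = (0, 0, 1, 0)^T — this equals column 2 of H (binary 0010), so error is at position 2.
Correct: flip bit 2 of r = 111111101101100 to get c = 101111101101100.


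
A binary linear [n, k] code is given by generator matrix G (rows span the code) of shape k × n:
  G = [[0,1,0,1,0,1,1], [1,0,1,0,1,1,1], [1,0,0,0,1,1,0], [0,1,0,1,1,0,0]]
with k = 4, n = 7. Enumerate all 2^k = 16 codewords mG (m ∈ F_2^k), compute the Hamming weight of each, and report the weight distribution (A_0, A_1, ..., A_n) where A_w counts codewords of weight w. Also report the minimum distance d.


Weight distribution: A_0 = 1, A_2 = 3, A_3 = 4, A_4 = 3, A_5 = 4, A_6 = 1. Minimum distance d = 2.

Enumerate all 2^4 = 16 messages m ∈ F_2^4.
For each, compute codeword c = mG in F_2^7, then tally its weight.
  m = 0000 → c = 0000000, weight = 0.
  m = 1000 → c = 0101011, weight = 4.
  m = 0100 → c = 1010111, weight = 5.
  m = 1100 → c = 1111100, weight = 5.
  m = 0010 → c = 1000110, weight = 3.
  m = 1010 → c = 1101101, weight = 5.
  m = 0110 → c = 0010001, weight = 2.
  m = 1110 → c = 0111010, weight = 4.
  m = 0001 → c = 0101100, weight = 3.
  m = 1001 → c = 0000111, weight = 3.
  m = 0101 → c = 1111011, weight = 6.
  m = 1101 → c = 1010000, weight = 2.
  m = 0011 → c = 1101010, weight = 4.
  m = 1011 → c = 1000001, weight = 2.
  m = 0111 → c = 0111101, weight = 5.
  m = 1111 → c = 0010110, weight = 3.
Tally weights:
  weight 0: 1 codewords.
  weight 2: 3 codewords.
  weight 3: 4 codewords.
  weight 4: 3 codewords.
  weight 5: 4 codewords.
  weight 6: 1 codewords.
Minimum distance d = smallest w > 0 with A_w > 0 = 2.
Sanity: Σ A_w = 16 = 2^4 = 16 ✓.


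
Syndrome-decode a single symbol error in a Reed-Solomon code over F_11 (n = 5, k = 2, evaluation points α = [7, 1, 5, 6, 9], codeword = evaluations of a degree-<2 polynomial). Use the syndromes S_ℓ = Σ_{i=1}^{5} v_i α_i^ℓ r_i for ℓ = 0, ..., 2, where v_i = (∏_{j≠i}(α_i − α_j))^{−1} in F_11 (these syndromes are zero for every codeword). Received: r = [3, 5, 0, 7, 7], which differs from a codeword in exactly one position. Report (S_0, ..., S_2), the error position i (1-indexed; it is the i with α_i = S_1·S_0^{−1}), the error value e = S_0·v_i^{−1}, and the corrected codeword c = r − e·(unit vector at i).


S = (9, 4, 3), error at position 5, error magnitude e = 1, c = [3, 5, 0, 7, 6].

Step 1: column multipliers v_i = (∏_{j≠i}(α_i − α_j))^{−1} mod 11.
  i = 1 (α = 7): (7−1)(7−5)(7−6)(7−9) = 6·2·1·(−2) = −24 ≡ 9, so v_1 = 9^{−1} = 5 (mod 11).
  i = 2 (α = 1): (1−7)(1−5)(1−6)(1−9) = (−6)·(−4)·(−5)·(−8) = 960 ≡ 3, so v_2 = 3^{−1} = 4 (mod 11).
  i = 3 (α = 5): (5−7)(5−1)(5−6)(5−9) = (−2)·4·(−1)·(−4) = −32 ≡ 1, so v_3 = 1^{−1} = 1 (mod 11).
  i = 4 (α = 6): (6−7)(6−1)(6−5)(6−9) = (−1)·5·1·(−3) = 15 ≡ 4, so v_4 = 4^{−1} = 3 (mod 11).
  i = 5 (α = 9): (9−7)(9−1)(9−5)(9−6) = 2·8·4·3 = 192 ≡ 5, so v_5 = 5^{−1} = 9 (mod 11).
  v = [5, 4, 1, 3, 9].
Step 2: syndromes of r = [3, 5, 0, 7, 7] (all sums mod 11).
  S_0 = Σ v_i r_i = 5·3 + 4·5 + 1·0 + 3·7 + 9·7 = 119 ≡ 9.
  S_1 = Σ v_i α_i r_i = 5·7·3 + 4·1·5 + 1·5·0 + 3·6·7 + 9·9·7 = 818 ≡ 4.
  α_i^2 mod 11 = [5, 1, 3, 3, 4].
  S_2 = Σ v_i α_i^2 r_i = 5·5·3 + 4·1·5 + 1·3·0 + 3·3·7 + 9·4·7 = 410 ≡ 3.
  S = (9, 4, 3) ≠ 0, so r is not a codeword (an error is present).
Step 3: locate the error. For a single error e at position i, S_ℓ = v_i·e·α_i^ℓ, so α_err = S_1/S_0.
  S_0^{−1} = 9^{−1} = 5 (mod 11), so α_err = 4·5 = 20 ≡ 9 = α_5. Error position i = 5.
  Consistency check: S_2/S_1 = 3·3 = 9 ≡ 9 = α_err ✓ (single-error assumption holds).
Step 4: error magnitude e = S_0/v_5 = S_0·∏_{j≠5}(α_5 − α_j) = 9·5 = 45 ≡ 1 (mod 11).
Step 5: correct position 5: c_5 = r_5 − e = 7 − 1 ≡ 6 (mod 11). Hence c = [3, 5, 0, 7, 6].
  Check: interpolating c through the α_i gives m(x) = 9 + 7·x (degree < 2) with m(α_i) = c_i for every i, so c is indeed a codeword.


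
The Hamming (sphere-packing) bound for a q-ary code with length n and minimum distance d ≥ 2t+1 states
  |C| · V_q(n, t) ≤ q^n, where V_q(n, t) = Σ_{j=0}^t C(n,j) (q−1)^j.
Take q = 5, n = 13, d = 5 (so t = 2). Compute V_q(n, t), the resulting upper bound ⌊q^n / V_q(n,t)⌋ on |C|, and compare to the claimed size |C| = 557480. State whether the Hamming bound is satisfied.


V_q(n, t) = 1301, q^n = 1220703125, Hamming bound = 938280, |C| = 557480 ≤ bound (satisfied).

Step 1: Compute V_q(n, t) = Σ_{j=0}^2 C(n, j) (q−1)^j.
  j = 0: C(13,0)·(4)^0 = 1·1 = 1.
  j = 1: C(13,1)·(4)^1 = 13·4 = 52.
  j = 2: C(13,2)·(4)^2 = 78·16 = 1248.
  V_q(n, t) = 1 + 52 + 1248 = 1301.
Step 2: q^n = 5^13 = 1220703125.
Step 3: Hamming bound ⌊q^n / V_q(n,t)⌋ = ⌊1220703125/1301⌋ = 938280.
Step 4: Compare |C| = 557480 to 938280: satisfied.
The claimed |C| lies below the Hamming bound.


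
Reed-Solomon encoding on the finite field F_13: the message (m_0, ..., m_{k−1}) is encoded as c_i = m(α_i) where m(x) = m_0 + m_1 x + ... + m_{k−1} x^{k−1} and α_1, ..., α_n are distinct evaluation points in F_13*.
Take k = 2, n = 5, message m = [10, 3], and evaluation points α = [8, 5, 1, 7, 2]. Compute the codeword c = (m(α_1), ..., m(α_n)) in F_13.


c = [8, 12, 0, 5, 3]

Message polynomial: m(x) = 10 + 3·x (mod 13).
For each evaluation point α_i, compute m(α_i) mod 13:
  α_1 = 8: Horner steps 3 → 8, so m(8) = 8.
  α_2 = 5: Horner steps 3 → 12, so m(5) = 12.
  α_3 = 1: Horner steps 3 → 0, so m(1) = 0.
  α_4 = 7: Horner steps 3 → 5, so m(7) = 5.
  α_5 = 2: Horner steps 3 → 3, so m(2) = 3.
Codeword c = [8, 12, 0, 5, 3] ∈ F_13^5.


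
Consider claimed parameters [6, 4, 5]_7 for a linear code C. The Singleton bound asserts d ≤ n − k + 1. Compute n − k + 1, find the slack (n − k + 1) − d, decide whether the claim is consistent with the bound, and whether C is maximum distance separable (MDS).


Singleton RHS = n − k + 1 = 3, slack = -2, bound violated (no such code; not MDS).

Singleton bound: d ≤ n − k + 1.
Here n = 6, k = 4, so n − k + 1 = 3.
Given d = 5, check d ≤ 3: NO.
Slack = (n − k + 1) − d = -2.
The slack is negative: d = 5 exceeds n − k + 1 = 3 by 2, so the Singleton bound is violated and no linear [6, 4, 5]_7 code can exist. In particular it is not MDS (MDS requires d = n − k + 1 exactly).
Description: the claimed parameters are [6, 4, 5]_7; such a code would be impossible (violates the Singleton bound).


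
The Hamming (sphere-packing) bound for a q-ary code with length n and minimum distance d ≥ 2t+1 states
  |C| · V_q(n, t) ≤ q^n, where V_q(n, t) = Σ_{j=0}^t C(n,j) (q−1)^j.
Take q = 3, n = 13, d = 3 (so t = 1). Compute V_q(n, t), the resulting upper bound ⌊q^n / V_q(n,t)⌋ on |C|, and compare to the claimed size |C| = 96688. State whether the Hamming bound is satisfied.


V_q(n, t) = 27, q^n = 1594323, Hamming bound = 59049, |C| = 96688 > bound (violated).

Step 1: Compute V_q(n, t) = Σ_{j=0}^1 C(n, j) (q−1)^j.
  j = 0: C(13,0)·(2)^0 = 1·1 = 1.
  j = 1: C(13,1)·(2)^1 = 13·2 = 26.
  V_q(n, t) = 1 + 26 = 27.
Step 2: q^n = 3^13 = 1594323.
Step 3: Hamming bound ⌊q^n / V_q(n,t)⌋ = ⌊1594323/27⌋ = 59049.
Step 4: Compare |C| = 96688 to 59049: violated.
The claimed |C| lies above the Hamming bound, so no 3-ary code of length 13 with d ≥ 3 can have 96688 codewords.


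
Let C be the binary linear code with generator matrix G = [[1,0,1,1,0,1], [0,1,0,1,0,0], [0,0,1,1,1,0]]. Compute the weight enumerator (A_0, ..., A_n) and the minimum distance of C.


Weight distribution: A_0 = 1, A_2 = 1, A_3 = 3, A_4 = 2, A_5 = 1. Minimum distance d = 2.

Enumerate all 2^3 = 8 messages m ∈ F_2^3.
For each, compute codeword c = mG in F_2^6, then tally its weight.
  m = 000 → c = 000000, weight = 0.
  m = 100 → c = 101101, weight = 4.
  m = 010 → c = 010100, weight = 2.
  m = 110 → c = 111001, weight = 4.
  m = 001 → c = 001110, weight = 3.
  m = 101 → c = 100011, weight = 3.
  m = 011 → c = 011010, weight = 3.
  m = 111 → c = 110111, weight = 5.
Tally weights:
  weight 0: 1 codewords.
  weight 2: 1 codewords.
  weight 3: 3 codewords.
  weight 4: 2 codewords.
  weight 5: 1 codewords.
Minimum distance d = smallest w > 0 with A_w > 0 = 2.
Sanity: Σ A_w = 8 = 2^3 = 8 ✓.


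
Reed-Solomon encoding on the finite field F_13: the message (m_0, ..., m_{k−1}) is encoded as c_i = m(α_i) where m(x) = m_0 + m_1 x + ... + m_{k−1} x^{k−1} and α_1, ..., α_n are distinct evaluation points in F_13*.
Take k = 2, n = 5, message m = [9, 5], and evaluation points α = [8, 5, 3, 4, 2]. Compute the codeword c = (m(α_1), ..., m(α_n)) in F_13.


c = [10, 8, 11, 3, 6]

Message polynomial: m(x) = 9 + 5·x (mod 13).
For each evaluation point α_i, compute m(α_i) mod 13:
  α_1 = 8: Horner steps 5 → 10, so m(8) = 10.
  α_2 = 5: Horner steps 5 → 8, so m(5) = 8.
  α_3 = 3: Horner steps 5 → 11, so m(3) = 11.
  α_4 = 4: Horner steps 5 → 3, so m(4) = 3.
  α_5 = 2: Horner steps 5 → 6, so m(2) = 6.
Codeword c = [10, 8, 11, 3, 6] ∈ F_13^5.


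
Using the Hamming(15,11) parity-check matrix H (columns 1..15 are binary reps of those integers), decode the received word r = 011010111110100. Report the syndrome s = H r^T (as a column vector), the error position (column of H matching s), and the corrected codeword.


s = (1, 1, 1, 0)^T, error position = 14, corrected codeword c = 011010111110110

Compute s = H r^T mod 2 one row at a time:
  s_1 = 1 + 1 + 1 + 1 + 0 + 1 + 0 + 0 = 5 ≡ 1 (mod 2).
  s_2 = 0 + 1 + 0 + 1 + 0 + 1 + 0 + 0 = 3 ≡ 1 (mod 2).
  s_3 = 1 + 1 + 0 + 1 + 1 + 1 + 0 + 0 = 5 ≡ 1 (mod 2).
  s_4 = 0 + 1 + 1 + 1 + 1 + 1 + 1 + 0 = 6 ≡ 0 (mod 2).
s = (1, 1, 1, 0)^T — this equals column 14 of H (binary 1110), so error is at position 14.
Correct: flip bit 14 of r = 011010111110100 to get c = 011010111110110.


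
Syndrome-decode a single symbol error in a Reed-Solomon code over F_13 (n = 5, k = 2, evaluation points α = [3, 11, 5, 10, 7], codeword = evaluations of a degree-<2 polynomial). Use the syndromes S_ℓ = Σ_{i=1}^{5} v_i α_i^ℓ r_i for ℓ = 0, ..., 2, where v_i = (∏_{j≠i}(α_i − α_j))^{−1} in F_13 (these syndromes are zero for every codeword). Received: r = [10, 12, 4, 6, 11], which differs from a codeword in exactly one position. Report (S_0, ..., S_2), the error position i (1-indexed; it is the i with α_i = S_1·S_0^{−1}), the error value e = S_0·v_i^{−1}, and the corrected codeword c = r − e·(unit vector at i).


S = (9, 12, 3), error at position 4, error magnitude e = 4, c = [10, 12, 4, 2, 11].

Step 1: column multipliers v_i = (∏_{j≠i}(α_i − α_j))^{−1} mod 13.
  i = 1 (α = 3): (3−11)(3−5)(3−10)(3−7) = (−8)·(−2)·(−7)·(−4) = 448 ≡ 6, so v_1 = 6^{−1} = 11 (mod 13).
  i = 2 (α = 11): (11−3)(11−5)(11−10)(11−7) = 8·6·1·4 = 192 ≡ 10, so v_2 = 10^{−1} = 4 (mod 13).
  i = 3 (α = 5): (5−3)(5−11)(5−10)(5−7) = 2·(−6)·(−5)·(−2) = −120 ≡ 10, so v_3 = 10^{−1} = 4 (mod 13).
  i = 4 (α = 10): (10−3)(10−11)(10−5)(10−7) = 7·(−1)·5·3 = −105 ≡ 12, so v_4 = 12^{−1} = 12 (mod 13).
  i = 5 (α = 7): (7−3)(7−11)(7−5)(7−10) = 4·(−4)·2·(−3) = 96 ≡ 5, so v_5 = 5^{−1} = 8 (mod 13).
  v = [11, 4, 4, 12, 8].
Step 2: syndromes of r = [10, 12, 4, 6, 11] (all sums mod 13).
  S_0 = Σ v_i r_i = 11·10 + 4·12 + 4·4 + 12·6 + 8·11 = 334 ≡ 9.
  S_1 = Σ v_i α_i r_i = 11·3·10 + 4·11·12 + 4·5·4 + 12·10·6 + 8·7·11 = 2274 ≡ 12.
  α_i^2 mod 13 = [9, 4, 12, 9, 10].
  S_2 = Σ v_i α_i^2 r_i = 11·9·10 + 4·4·12 + 4·12·4 + 12·9·6 + 8·10·11 = 2902 ≡ 3.
  S = (9, 12, 3) ≠ 0, so r is not a codeword (an error is present).
Step 3: locate the error. For a single error e at position i, S_ℓ = v_i·e·α_i^ℓ, so α_err = S_1/S_0.
  S_0^{−1} = 9^{−1} = 3 (mod 13), so α_err = 12·3 = 36 ≡ 10 = α_4. Error position i = 4.
  Consistency check: S_2/S_1 = 3·12 = 36 ≡ 10 = α_err ✓ (single-error assumption holds).
Step 4: error magnitude e = S_0/v_4 = S_0·∏_{j≠4}(α_4 − α_j) = 9·12 = 108 ≡ 4 (mod 13).
Step 5: correct position 4: c_4 = r_4 − e = 6 − 4 ≡ 2 (mod 13). Hence c = [10, 12, 4, 2, 11].
  Check: interpolating c through the α_i gives m(x) = 6 + 10·x (degree < 2) with m(α_i) = c_i for every i, so c is indeed a codeword.


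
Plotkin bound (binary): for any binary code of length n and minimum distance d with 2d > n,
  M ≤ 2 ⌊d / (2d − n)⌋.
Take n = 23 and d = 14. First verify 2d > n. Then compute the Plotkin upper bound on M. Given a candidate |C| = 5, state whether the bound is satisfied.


Plotkin bound M ≤ 4; given |C| = 5 > bound (violated).

Check applicability: 2d = 28, n = 23.
2d − n = 5 > 0, so Plotkin applies.
Compute d/(2d−n) = 14/5 ≈ 2.8000.
⌊d/(2d−n)⌋ = 2.
Plotkin bound: M ≤ 2·2 = 4.
Given |C| = 5, check: VIOLATED.
This |C| is above the Plotkin bound, so no binary code with n = 23, d = 14 and 5 codewords exists.


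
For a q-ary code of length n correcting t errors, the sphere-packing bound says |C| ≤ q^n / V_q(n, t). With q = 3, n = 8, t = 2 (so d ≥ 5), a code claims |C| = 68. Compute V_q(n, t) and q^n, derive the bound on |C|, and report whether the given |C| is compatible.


V_q(n, t) = 129, q^n = 6561, Hamming bound = 50, |C| = 68 > bound (violated).

Step 1: Compute V_q(n, t) = Σ_{j=0}^2 C(n, j) (q−1)^j.
  j = 0: C(8,0)·(2)^0 = 1·1 = 1.
  j = 1: C(8,1)·(2)^1 = 8·2 = 16.
  j = 2: C(8,2)·(2)^2 = 28·4 = 112.
  V_q(n, t) = 1 + 16 + 112 = 129.
Step 2: q^n = 3^8 = 6561.
Step 3: Hamming bound ⌊q^n / V_q(n,t)⌋ = ⌊6561/129⌋ = 50.
Step 4: Compare |C| = 68 to 50: violated.
The claimed |C| lies above the Hamming bound, so no 3-ary code of length 8 with d ≥ 5 can have 68 codewords.


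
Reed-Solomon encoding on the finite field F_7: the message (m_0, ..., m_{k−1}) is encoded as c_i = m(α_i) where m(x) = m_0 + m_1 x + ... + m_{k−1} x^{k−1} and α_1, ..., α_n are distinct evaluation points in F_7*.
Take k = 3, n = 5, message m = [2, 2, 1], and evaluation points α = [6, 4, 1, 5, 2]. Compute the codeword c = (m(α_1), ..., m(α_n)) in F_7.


c = [1, 5, 5, 2, 3]

Message polynomial: m(x) = 2 + 2·x + 1·x^2 (mod 7).
For each evaluation point α_i, compute m(α_i) mod 7:
  α_1 = 6: Horner steps 1 → 1 → 1, so m(6) = 1.
  α_2 = 4: Horner steps 1 → 6 → 5, so m(4) = 5.
  α_3 = 1: Horner steps 1 → 3 → 5, so m(1) = 5.
  α_4 = 5: Horner steps 1 → 0 → 2, so m(5) = 2.
  α_5 = 2: Horner steps 1 → 4 → 3, so m(2) = 3.
Codeword c = [1, 5, 5, 2, 3] ∈ F_7^5.


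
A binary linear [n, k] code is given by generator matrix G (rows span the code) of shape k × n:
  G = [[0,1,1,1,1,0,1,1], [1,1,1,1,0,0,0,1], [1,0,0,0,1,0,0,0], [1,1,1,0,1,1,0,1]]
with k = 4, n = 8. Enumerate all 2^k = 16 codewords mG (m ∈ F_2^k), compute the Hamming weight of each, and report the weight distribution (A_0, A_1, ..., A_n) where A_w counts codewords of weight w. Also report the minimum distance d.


Weight distribution: A_0 = 1, A_1 = 1, A_2 = 1, A_3 = 3, A_4 = 3, A_5 = 3, A_6 = 3, A_7 = 1. Minimum distance d = 1.

Enumerate all 2^4 = 16 messages m ∈ F_2^4.
For each, compute codeword c = mG in F_2^8, then tally its weight.
  m = 0000 → c = 00000000, weight = 0.
  m = 1000 → c = 01111011, weight = 6.
  m = 0100 → c = 11110001, weight = 5.
  m = 1100 → c = 10001010, weight = 3.
  m = 0010 → c = 10001000, weight = 2.
  m = 1010 → c = 11110011, weight = 6.
  m = 0110 → c = 01111001, weight = 5.
  m = 1110 → c = 00000010, weight = 1.
  m = 0001 → c = 11101101, weight = 6.
  m = 1001 → c = 10010110, weight = 4.
  m = 0101 → c = 00011100, weight = 3.
  m = 1101 → c = 01100111, weight = 5.
  m = 0011 → c = 01100101, weight = 4.
  m = 1011 → c = 00011110, weight = 4.
  m = 0111 → c = 10010100, weight = 3.
  m = 1111 → c = 11101111, weight = 7.
Tally weights:
  weight 0: 1 codewords.
  weight 1: 1 codewords.
  weight 2: 1 codewords.
  weight 3: 3 codewords.
  weight 4: 3 codewords.
  weight 5: 3 codewords.
  weight 6: 3 codewords.
  weight 7: 1 codewords.
Minimum distance d = smallest w > 0 with A_w > 0 = 1.
Sanity: Σ A_w = 16 = 2^4 = 16 ✓.


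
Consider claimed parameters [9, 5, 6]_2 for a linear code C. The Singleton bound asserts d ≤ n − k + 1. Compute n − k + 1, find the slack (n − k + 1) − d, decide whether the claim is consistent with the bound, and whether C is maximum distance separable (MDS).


Singleton RHS = n − k + 1 = 5, slack = -1, bound violated (no such code; not MDS).

Singleton bound: d ≤ n − k + 1.
Here n = 9, k = 5, so n − k + 1 = 5.
Given d = 6, check d ≤ 5: NO.
Slack = (n − k + 1) − d = -1.
The slack is negative: d = 6 exceeds n − k + 1 = 5 by 1, so the Singleton bound is violated and no linear [9, 5, 6]_2 code can exist. In particular it is not MDS (MDS requires d = n − k + 1 exactly).
Description: the claimed parameters are [9, 5, 6]_2; such a code would be impossible (violates the Singleton bound).


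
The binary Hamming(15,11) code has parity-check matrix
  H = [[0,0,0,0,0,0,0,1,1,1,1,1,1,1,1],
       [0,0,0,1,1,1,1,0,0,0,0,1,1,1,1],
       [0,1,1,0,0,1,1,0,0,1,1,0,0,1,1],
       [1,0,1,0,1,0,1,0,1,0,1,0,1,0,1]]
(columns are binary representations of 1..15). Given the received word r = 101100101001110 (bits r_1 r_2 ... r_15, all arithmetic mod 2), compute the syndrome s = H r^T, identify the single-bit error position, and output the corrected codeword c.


s = (0, 1, 1, 1)^T, error position = 7, corrected codeword c = 101100001001110

Compute s = H r^T mod 2 one row at a time:
  s_1 = 0 + 1 + 0 + 0 + 1 + 1 + 1 + 0 = 4 ≡ 0 (mod 2).
  s_2 = 1 + 0 + 0 + 1 + 1 + 1 + 1 + 0 = 5 ≡ 1 (mod 2).
  s_3 = 0 + 1 + 0 + 1 + 0 + 0 + 1 + 0 = 3 ≡ 1 (mod 2).
  s_4 = 1 + 1 + 0 + 1 + 1 + 0 + 1 + 0 = 5 ≡ 1 (mod 2).
s = (0, 1, 1, 1)^T — this equals column 7 of H (binary 0111), so error is at position 7.
Correct: flip bit 7 of r = 101100101001110 to get c = 101100001001110.


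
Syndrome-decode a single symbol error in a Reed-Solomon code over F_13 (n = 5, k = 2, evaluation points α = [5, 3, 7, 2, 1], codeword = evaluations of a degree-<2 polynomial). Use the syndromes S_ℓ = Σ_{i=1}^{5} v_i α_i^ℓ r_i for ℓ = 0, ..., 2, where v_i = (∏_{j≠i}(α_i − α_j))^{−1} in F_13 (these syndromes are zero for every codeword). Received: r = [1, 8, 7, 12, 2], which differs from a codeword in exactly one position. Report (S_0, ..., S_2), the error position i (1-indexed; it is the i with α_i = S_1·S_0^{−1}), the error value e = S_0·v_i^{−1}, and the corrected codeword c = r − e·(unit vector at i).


S = (3, 6, 12), error at position 4, error magnitude e = 7, c = [1, 8, 7, 5, 2].

Step 1: column multipliers v_i = (∏_{j≠i}(α_i − α_j))^{−1} mod 13.
  i = 1 (α = 5): (5−3)(5−7)(5−2)(5−1) = 2·(−2)·3·4 = −48 ≡ 4, so v_1 = 4^{−1} = 10 (mod 13).
  i = 2 (α = 3): (3−5)(3−7)(3−2)(3−1) = (−2)·(−4)·1·2 = 16 ≡ 3, so v_2 = 3^{−1} = 9 (mod 13).
  i = 3 (α = 7): (7−5)(7−3)(7−2)(7−1) = 2·4·5·6 = 240 ≡ 6, so v_3 = 6^{−1} = 11 (mod 13).
  i = 4 (α = 2): (2−5)(2−3)(2−7)(2−1) = (−3)·(−1)·(−5)·1 = −15 ≡ 11, so v_4 = 11^{−1} = 6 (mod 13).
  i = 5 (α = 1): (1−5)(1−3)(1−7)(1−2) = (−4)·(−2)·(−6)·(−1) = 48 ≡ 9, so v_5 = 9^{−1} = 3 (mod 13).
  v = [10, 9, 11, 6, 3].
Step 2: syndromes of r = [1, 8, 7, 12, 2] (all sums mod 13).
  S_0 = Σ v_i r_i = 10·1 + 9·8 + 11·7 + 6·12 + 3·2 = 237 ≡ 3.
  S_1 = Σ v_i α_i r_i = 10·5·1 + 9·3·8 + 11·7·7 + 6·2·12 + 3·1·2 = 955 ≡ 6.
  α_i^2 mod 13 = [12, 9, 10, 4, 1].
  S_2 = Σ v_i α_i^2 r_i = 10·12·1 + 9·9·8 + 11·10·7 + 6·4·12 + 3·1·2 = 1832 ≡ 12.
  S = (3, 6, 12) ≠ 0, so r is not a codeword (an error is present).
Step 3: locate the error. For a single error e at position i, S_ℓ = v_i·e·α_i^ℓ, so α_err = S_1/S_0.
  S_0^{−1} = 3^{−1} = 9 (mod 13), so α_err = 6·9 = 54 ≡ 2 = α_4. Error position i = 4.
  Consistency check: S_2/S_1 = 12·11 = 132 ≡ 2 = α_err ✓ (single-error assumption holds).
Step 4: error magnitude e = S_0/v_4 = S_0·∏_{j≠4}(α_4 − α_j) = 3·11 = 33 ≡ 7 (mod 13).
Step 5: correct position 4: c_4 = r_4 − e = 12 − 7 ≡ 5 (mod 13). Hence c = [1, 8, 7, 5, 2].
  Check: interpolating c through the α_i gives m(x) = 12 + 3·x (degree < 2) with m(α_i) = c_i for every i, so c is indeed a codeword.


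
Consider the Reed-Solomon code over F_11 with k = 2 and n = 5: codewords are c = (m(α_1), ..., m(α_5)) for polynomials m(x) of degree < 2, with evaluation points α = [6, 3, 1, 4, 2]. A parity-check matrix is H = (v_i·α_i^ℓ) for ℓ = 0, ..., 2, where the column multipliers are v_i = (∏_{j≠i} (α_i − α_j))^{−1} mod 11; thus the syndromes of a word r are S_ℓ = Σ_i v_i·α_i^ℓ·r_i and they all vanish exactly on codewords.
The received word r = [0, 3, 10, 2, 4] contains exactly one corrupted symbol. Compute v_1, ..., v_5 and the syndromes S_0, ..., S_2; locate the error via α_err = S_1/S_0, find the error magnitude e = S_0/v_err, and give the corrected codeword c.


S = (2, 2, 2), error at position 3, error magnitude e = 5, c = [0, 3, 5, 2, 4].

Step 1: column multipliers v_i = (∏_{j≠i}(α_i − α_j))^{−1} mod 11.
  i = 1 (α = 6): (6−3)(6−1)(6−4)(6−2) = 3·5·2·4 = 120 ≡ 10, so v_1 = 10^{−1} = 10 (mod 11).
  i = 2 (α = 3): (3−6)(3−1)(3−4)(3−2) = (−3)·2·(−1)·1 = 6 ≡ 6, so v_2 = 6^{−1} = 2 (mod 11).
  i = 3 (α = 1): (1−6)(1−3)(1−4)(1−2) = (−5)·(−2)·(−3)·(−1) = 30 ≡ 8, so v_3 = 8^{−1} = 7 (mod 11).
  i = 4 (α = 4): (4−6)(4−3)(4−1)(4−2) = (−2)·1·3·2 = −12 ≡ 10, so v_4 = 10^{−1} = 10 (mod 11).
  i = 5 (α = 2): (2−6)(2−3)(2−1)(2−4) = (−4)·(−1)·1·(−2) = −8 ≡ 3, so v_5 = 3^{−1} = 4 (mod 11).
  v = [10, 2, 7, 10, 4].
Step 2: syndromes of r = [0, 3, 10, 2, 4] (all sums mod 11).
  S_0 = Σ v_i r_i = 10·0 + 2·3 + 7·10 + 10·2 + 4·4 = 112 ≡ 2.
  S_1 = Σ v_i α_i r_i = 10·6·0 + 2·3·3 + 7·1·10 + 10·4·2 + 4·2·4 = 200 ≡ 2.
  α_i^2 mod 11 = [3, 9, 1, 5, 4].
  S_2 = Σ v_i α_i^2 r_i = 10·3·0 + 2·9·3 + 7·1·10 + 10·5·2 + 4·4·4 = 288 ≡ 2.
  S = (2, 2, 2) ≠ 0, so r is not a codeword (an error is present).
Step 3: locate the error. For a single error e at position i, S_ℓ = v_i·e·α_i^ℓ, so α_err = S_1/S_0.
  S_0^{−1} = 2^{−1} = 6 (mod 11), so α_err = 2·6 = 12 ≡ 1 = α_3. Error position i = 3.
  Consistency check: S_2/S_1 = 2·6 = 12 ≡ 1 = α_err ✓ (single-error assumption holds).
Step 4: error magnitude e = S_0/v_3 = S_0·∏_{j≠3}(α_3 − α_j) = 2·8 = 16 ≡ 5 (mod 11).
Step 5: correct position 3: c_3 = r_3 − e = 10 − 5 ≡ 5 (mod 11). Hence c = [0, 3, 5, 2, 4].
  Check: interpolating c through the α_i gives m(x) = 6 + 10·x (degree < 2) with m(α_i) = c_i for every i, so c is indeed a codeword.


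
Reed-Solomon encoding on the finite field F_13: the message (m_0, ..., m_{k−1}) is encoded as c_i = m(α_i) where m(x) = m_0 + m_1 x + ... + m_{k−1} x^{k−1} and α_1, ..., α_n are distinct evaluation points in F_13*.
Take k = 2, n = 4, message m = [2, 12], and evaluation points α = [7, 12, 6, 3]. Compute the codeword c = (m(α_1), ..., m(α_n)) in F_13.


c = [8, 3, 9, 12]

Message polynomial: m(x) = 2 + 12·x (mod 13).
For each evaluation point α_i, compute m(α_i) mod 13:
  α_1 = 7: Horner steps 12 → 8, so m(7) = 8.
  α_2 = 12: Horner steps 12 → 3, so m(12) = 3.
  α_3 = 6: Horner steps 12 → 9, so m(6) = 9.
  α_4 = 3: Horner steps 12 → 12, so m(3) = 12.
Codeword c = [8, 3, 9, 12] ∈ F_13^4.


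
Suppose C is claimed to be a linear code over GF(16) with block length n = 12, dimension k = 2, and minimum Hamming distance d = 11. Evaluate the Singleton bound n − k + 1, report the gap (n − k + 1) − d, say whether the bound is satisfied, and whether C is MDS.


Singleton RHS = n − k + 1 = 11, slack = 0, bound satisfied, MDS.

Singleton bound: d ≤ n − k + 1.
Here n = 12, k = 2, so n − k + 1 = 11.
Given d = 11, check d ≤ 11: YES.
Slack = (n − k + 1) − d = 0.
The code is MDS (slack = 0).
Description: the claimed parameters are [12, 2, 11]_16; such a code would be MDS (meets Singleton bound).


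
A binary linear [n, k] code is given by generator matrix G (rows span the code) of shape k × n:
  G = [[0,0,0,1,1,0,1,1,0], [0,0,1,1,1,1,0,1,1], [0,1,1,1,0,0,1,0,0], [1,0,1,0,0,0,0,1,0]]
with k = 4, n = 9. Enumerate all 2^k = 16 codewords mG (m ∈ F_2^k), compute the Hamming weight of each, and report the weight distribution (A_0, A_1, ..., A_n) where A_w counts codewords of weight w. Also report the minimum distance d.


Weight distribution: A_0 = 1, A_3 = 2, A_4 = 5, A_5 = 4, A_6 = 2, A_7 = 2. Minimum distance d = 3.

Enumerate all 2^4 = 16 messages m ∈ F_2^4.
For each, compute codeword c = mG in F_2^9, then tally its weight.
  m = 0000 → c = 000000000, weight = 0.
  m = 1000 → c = 000110110, weight = 4.
  m = 0100 → c = 001111011, weight = 6.
  m = 1100 → c = 001001101, weight = 4.
  m = 0010 → c = 011100100, weight = 4.
  m = 1010 → c = 011010010, weight = 4.
  m = 0110 → c = 010011111, weight = 6.
  m = 1110 → c = 010101001, weight = 4.
  m = 0001 → c = 101000010, weight = 3.
  m = 1001 → c = 101110100, weight = 5.
  m = 0101 → c = 100111001, weight = 5.
  m = 1101 → c = 100001111, weight = 5.
  m = 0011 → c = 110100110, weight = 5.
  m = 1011 → c = 110010000, weight = 3.
  m = 0111 → c = 111011101, weight = 7.
  m = 1111 → c = 111101011, weight = 7.
Tally weights:
  weight 0: 1 codewords.
  weight 3: 2 codewords.
  weight 4: 5 codewords.
  weight 5: 4 codewords.
  weight 6: 2 codewords.
  weight 7: 2 codewords.
Minimum distance d = smallest w > 0 with A_w > 0 = 3.
Sanity: Σ A_w = 16 = 2^4 = 16 ✓.


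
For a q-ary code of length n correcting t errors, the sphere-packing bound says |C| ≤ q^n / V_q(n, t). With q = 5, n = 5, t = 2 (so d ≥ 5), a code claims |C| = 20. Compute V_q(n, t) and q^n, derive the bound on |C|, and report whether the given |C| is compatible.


V_q(n, t) = 181, q^n = 3125, Hamming bound = 17, |C| = 20 > bound (violated).

Step 1: Compute V_q(n, t) = Σ_{j=0}^2 C(n, j) (q−1)^j.
  j = 0: C(5,0)·(4)^0 = 1·1 = 1.
  j = 1: C(5,1)·(4)^1 = 5·4 = 20.
  j = 2: C(5,2)·(4)^2 = 10·16 = 160.
  V_q(n, t) = 1 + 20 + 160 = 181.
Step 2: q^n = 5^5 = 3125.
Step 3: Hamming bound ⌊q^n / V_q(n,t)⌋ = ⌊3125/181⌋ = 17.
Step 4: Compare |C| = 20 to 17: violated.
The claimed |C| lies above the Hamming bound, so no 5-ary code of length 5 with d ≥ 5 can have 20 codewords.


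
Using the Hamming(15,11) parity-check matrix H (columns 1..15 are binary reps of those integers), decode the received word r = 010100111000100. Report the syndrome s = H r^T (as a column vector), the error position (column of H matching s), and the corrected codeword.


s = (1, 1, 0, 1)^T, error position = 13, corrected codeword c = 010100111000000

Compute s = H r^T mod 2 one row at a time:
  s_1 = 1 + 1 + 0 + 0 + 0 + 1 + 0 + 0 = 3 ≡ 1 (mod 2).
  s_2 = 1 + 0 + 0 + 1 + 0 + 1 + 0 + 0 = 3 ≡ 1 (mod 2).
  s_3 = 1 + 0 + 0 + 1 + 0 + 0 + 0 + 0 = 2 ≡ 0 (mod 2).
  s_4 = 0 + 0 + 0 + 1 + 1 + 0 + 1 + 0 = 3 ≡ 1 (mod 2).
s = (1, 1, 0, 1)^T — this equals column 13 of H (binary 1101), so error is at position 13.
Correct: flip bit 13 of r = 010100111000100 to get c = 010100111000000.


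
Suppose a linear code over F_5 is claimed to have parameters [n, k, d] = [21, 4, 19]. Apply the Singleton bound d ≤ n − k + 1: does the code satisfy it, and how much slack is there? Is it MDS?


Singleton RHS = n − k + 1 = 18, slack = -1, bound violated (no such code; not MDS).

Singleton bound: d ≤ n − k + 1.
Here n = 21, k = 4, so n − k + 1 = 18.
Given d = 19, check d ≤ 18: NO.
Slack = (n − k + 1) − d = -1.
The slack is negative: d = 19 exceeds n − k + 1 = 18 by 1, so the Singleton bound is violated and no linear [21, 4, 19]_5 code can exist. In particular it is not MDS (MDS requires d = n − k + 1 exactly).
Description: the claimed parameters are [21, 4, 19]_5; such a code would be impossible (violates the Singleton bound).


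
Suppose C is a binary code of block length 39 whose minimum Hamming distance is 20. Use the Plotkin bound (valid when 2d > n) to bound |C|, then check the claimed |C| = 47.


Plotkin bound M ≤ 40; given |C| = 47 > bound (violated).

Check applicability: 2d = 40, n = 39.
2d − n = 1 > 0, so Plotkin applies.
Compute d/(2d−n) = 20/1 ≈ 20.0000.
⌊d/(2d−n)⌋ = 20.
Plotkin bound: M ≤ 2·20 = 40.
Given |C| = 47, check: VIOLATED.
This |C| is above the Plotkin bound, so no binary code with n = 39, d = 20 and 47 codewords exists.


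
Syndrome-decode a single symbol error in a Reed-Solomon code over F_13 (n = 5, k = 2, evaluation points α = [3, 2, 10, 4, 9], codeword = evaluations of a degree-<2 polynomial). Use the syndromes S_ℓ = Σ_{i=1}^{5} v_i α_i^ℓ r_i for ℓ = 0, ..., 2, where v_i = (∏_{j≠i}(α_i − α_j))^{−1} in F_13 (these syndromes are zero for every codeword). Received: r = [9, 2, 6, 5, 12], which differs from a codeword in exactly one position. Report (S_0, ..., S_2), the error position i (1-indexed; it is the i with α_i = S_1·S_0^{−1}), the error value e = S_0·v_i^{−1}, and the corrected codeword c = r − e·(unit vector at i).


S = (10, 1, 4), error at position 4, error magnitude e = 2, c = [9, 2, 6, 3, 12].

Step 1: column multipliers v_i = (∏_{j≠i}(α_i − α_j))^{−1} mod 13.
  i = 1 (α = 3): (3−2)(3−10)(3−4)(3−9) = 1·(−7)·(−1)·(−6) = −42 ≡ 10, so v_1 = 10^{−1} = 4 (mod 13).
  i = 2 (α = 2): (2−3)(2−10)(2−4)(2−9) = (−1)·(−8)·(−2)·(−7) = 112 ≡ 8, so v_2 = 8^{−1} = 5 (mod 13).
  i = 3 (α = 10): (10−3)(10−2)(10−4)(10−9) = 7·8·6·1 = 336 ≡ 11, so v_3 = 11^{−1} = 6 (mod 13).
  i = 4 (α = 4): (4−3)(4−2)(4−10)(4−9) = 1·2·(−6)·(−5) = 60 ≡ 8, so v_4 = 8^{−1} = 5 (mod 13).
  i = 5 (α = 9): (9−3)(9−2)(9−10)(9−4) = 6·7·(−1)·5 = −210 ≡ 11, so v_5 = 11^{−1} = 6 (mod 13).
  v = [4, 5, 6, 5, 6].
Step 2: syndromes of r = [9, 2, 6, 5, 12] (all sums mod 13).
  S_0 = Σ v_i r_i = 4·9 + 5·2 + 6·6 + 5·5 + 6·12 = 179 ≡ 10.
  S_1 = Σ v_i α_i r_i = 4·3·9 + 5·2·2 + 6·10·6 + 5·4·5 + 6·9·12 = 1236 ≡ 1.
  α_i^2 mod 13 = [9, 4, 9, 3, 3].
  S_2 = Σ v_i α_i^2 r_i = 4·9·9 + 5·4·2 + 6·9·6 + 5·3·5 + 6·3·12 = 979 ≡ 4.
  S = (10, 1, 4) ≠ 0, so r is not a codeword (an error is present).
Step 3: locate the error. For a single error e at position i, S_ℓ = v_i·e·α_i^ℓ, so α_err = S_1/S_0.
  S_0^{−1} = 10^{−1} = 4 (mod 13), so α_err = 1·4 = 4 ≡ 4 = α_4. Error position i = 4.
  Consistency check: S_2/S_1 = 4·1 = 4 ≡ 4 = α_err ✓ (single-error assumption holds).
Step 4: error magnitude e = S_0/v_4 = S_0·∏_{j≠4}(α_4 − α_j) = 10·8 = 80 ≡ 2 (mod 13).
Step 5: correct position 4: c_4 = r_4 − e = 5 − 2 ≡ 3 (mod 13). Hence c = [9, 2, 6, 3, 12].
  Check: interpolating c through the α_i gives m(x) = 1 + 7·x (degree < 2) with m(α_i) = c_i for every i, so c is indeed a codeword.


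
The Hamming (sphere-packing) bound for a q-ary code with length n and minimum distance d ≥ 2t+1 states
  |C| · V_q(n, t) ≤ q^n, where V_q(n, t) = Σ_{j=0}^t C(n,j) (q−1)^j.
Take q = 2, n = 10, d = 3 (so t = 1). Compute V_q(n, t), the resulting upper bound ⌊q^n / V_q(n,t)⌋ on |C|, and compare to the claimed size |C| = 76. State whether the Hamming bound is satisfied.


V_q(n, t) = 11, q^n = 1024, Hamming bound = 93, |C| = 76 ≤ bound (satisfied).

Step 1: Compute V_q(n, t) = Σ_{j=0}^1 C(n, j) (q−1)^j.
  j = 0: C(10,0)·(1)^0 = 1·1 = 1.
  j = 1: C(10,1)·(1)^1 = 10·1 = 10.
  V_q(n, t) = 1 + 10 = 11.
Step 2: q^n = 2^10 = 1024.
Step 3: Hamming bound ⌊q^n / V_q(n,t)⌋ = ⌊1024/11⌋ = 93.
Step 4: Compare |C| = 76 to 93: satisfied.
The claimed |C| lies below the Hamming bound.


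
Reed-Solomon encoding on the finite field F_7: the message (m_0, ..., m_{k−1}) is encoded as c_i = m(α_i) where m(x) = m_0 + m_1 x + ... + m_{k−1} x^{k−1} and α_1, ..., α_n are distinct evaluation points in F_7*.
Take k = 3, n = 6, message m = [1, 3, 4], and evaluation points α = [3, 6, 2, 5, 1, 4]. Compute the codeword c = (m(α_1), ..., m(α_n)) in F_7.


c = [4, 2, 2, 4, 1, 0]

Message polynomial: m(x) = 1 + 3·x + 4·x^2 (mod 7).
For each evaluation point α_i, compute m(α_i) mod 7:
  α_1 = 3: Horner steps 4 → 1 → 4, so m(3) = 4.
  α_2 = 6: Horner steps 4 → 6 → 2, so m(6) = 2.
  α_3 = 2: Horner steps 4 → 4 → 2, so m(2) = 2.
  α_4 = 5: Horner steps 4 → 2 → 4, so m(5) = 4.
  α_5 = 1: Horner steps 4 → 0 → 1, so m(1) = 1.
  α_6 = 4: Horner steps 4 → 5 → 0, so m(4) = 0.
Codeword c = [4, 2, 2, 4, 1, 0] ∈ F_7^6.


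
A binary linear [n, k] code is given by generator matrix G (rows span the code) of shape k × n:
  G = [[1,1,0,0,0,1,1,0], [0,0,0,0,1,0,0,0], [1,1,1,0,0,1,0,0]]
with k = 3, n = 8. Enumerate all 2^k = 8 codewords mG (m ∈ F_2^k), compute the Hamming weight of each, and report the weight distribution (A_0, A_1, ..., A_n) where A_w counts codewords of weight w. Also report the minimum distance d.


Weight distribution: A_0 = 1, A_1 = 1, A_2 = 1, A_3 = 1, A_4 = 2, A_5 = 2. Minimum distance d = 1.

Enumerate all 2^3 = 8 messages m ∈ F_2^3.
For each, compute codeword c = mG in F_2^8, then tally its weight.
  m = 000 → c = 00000000, weight = 0.
  m = 100 → c = 11000110, weight = 4.
  m = 010 → c = 00001000, weight = 1.
  m = 110 → c = 11001110, weight = 5.
  m = 001 → c = 11100100, weight = 4.
  m = 101 → c = 00100010, weight = 2.
  m = 011 → c = 11101100, weight = 5.
  m = 111 → c = 00101010, weight = 3.
Tally weights:
  weight 0: 1 codewords.
  weight 1: 1 codewords.
  weight 2: 1 codewords.
  weight 3: 1 codewords.
  weight 4: 2 codewords.
  weight 5: 2 codewords.
Minimum distance d = smallest w > 0 with A_w > 0 = 1.
Sanity: Σ A_w = 8 = 2^3 = 8 ✓.
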